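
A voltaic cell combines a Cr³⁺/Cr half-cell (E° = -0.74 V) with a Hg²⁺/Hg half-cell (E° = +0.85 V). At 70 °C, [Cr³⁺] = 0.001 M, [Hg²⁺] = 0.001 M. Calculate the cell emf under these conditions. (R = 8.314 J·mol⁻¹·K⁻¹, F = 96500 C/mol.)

The Hg²⁺/Hg couple has the higher reduction potential and acts as the cathode, so E°_cell = +0.85 − (-0.74) = 1.59 V.
Balancing electrons gives n = 6; the reaction quotient is Q = [Cr³⁺]^2/[Hg²⁺]^3 = 1000.
E = E° − (RT/nF) ln Q = 1.59 − (8.314×343)/(6×96500) × (6.908) = 1.590 − 0.034 = 1.556 V.

1.56 V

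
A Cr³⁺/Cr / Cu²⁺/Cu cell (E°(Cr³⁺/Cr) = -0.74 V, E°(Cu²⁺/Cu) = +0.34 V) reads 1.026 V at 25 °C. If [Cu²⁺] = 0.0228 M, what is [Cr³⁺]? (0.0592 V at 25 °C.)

From the Nernst equation, log Q = n(E° − E)/0.0592 = 6(1.08 − 1.026)/0.0592 = 5.473, so Q = 2.97 × 10^5.
With Q = [Cr³⁺]^2/[Cu²⁺]^3 and the known concentrations, [Cr³⁺]^2 in the numerator gives [Cr³⁺] = 1.9 M.

1.9 M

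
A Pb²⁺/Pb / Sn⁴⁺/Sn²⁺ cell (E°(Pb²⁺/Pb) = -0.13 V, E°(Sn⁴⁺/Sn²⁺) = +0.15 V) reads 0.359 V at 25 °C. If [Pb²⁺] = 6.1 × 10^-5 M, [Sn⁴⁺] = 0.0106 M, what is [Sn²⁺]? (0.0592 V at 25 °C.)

0.37 M

From the Nernst equation, log Q = n(E° − E)/0.0592 = 2(0.28 − 0.359)/0.0592 = -2.669, so Q = 0.00214.
With Q = [Pb²⁺]·[Sn²⁺]/[Sn⁴⁺] and the known concentrations, [Sn²⁺] in the numerator gives [Sn²⁺] = 0.37 M.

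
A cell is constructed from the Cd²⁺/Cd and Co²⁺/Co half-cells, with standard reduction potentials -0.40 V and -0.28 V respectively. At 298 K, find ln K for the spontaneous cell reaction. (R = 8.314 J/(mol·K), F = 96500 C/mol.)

ln K = 9.3

E°_cell = -0.28 − (-0.40) = 0.12 V, with n = 2 electrons transferred.
At equilibrium E = 0, so the Nernst equation gives ln K = nFE°/RT = (2)(96500)(0.12)/((8.314)(298)) = 9.35.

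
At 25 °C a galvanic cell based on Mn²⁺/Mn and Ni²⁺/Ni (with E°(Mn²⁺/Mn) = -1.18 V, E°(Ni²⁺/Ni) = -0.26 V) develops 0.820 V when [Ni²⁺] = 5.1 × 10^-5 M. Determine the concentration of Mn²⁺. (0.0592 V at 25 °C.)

From the Nernst equation, log Q = n(E° − E)/0.0592 = 2(0.92 − 0.820)/0.0592 = 3.378, so Q = 2390.
With Q = [Mn²⁺]/[Ni²⁺] and the known concentrations, [Mn²⁺] in the numerator gives [Mn²⁺] = 0.12 M.

0.12 M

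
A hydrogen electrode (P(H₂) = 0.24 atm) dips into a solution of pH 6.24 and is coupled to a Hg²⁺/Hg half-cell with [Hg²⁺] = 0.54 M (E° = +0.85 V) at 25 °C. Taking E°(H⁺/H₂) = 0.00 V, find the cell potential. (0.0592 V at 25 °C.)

1.19 V

The Hg²⁺/Hg couple is the cathode, so E°_cell = 0.85 V; n = 2.
[H⁺] = 10^(−6.24) = 5.8 × 10^-7 M, and Q = [H⁺]^2 / ([Hg²⁺]·P(H₂)) = 2.56 × 10^-12.
E = E° − (0.0592/2) log Q = 0.85 − (0.0592/2)(-11.593) = 1.193 V.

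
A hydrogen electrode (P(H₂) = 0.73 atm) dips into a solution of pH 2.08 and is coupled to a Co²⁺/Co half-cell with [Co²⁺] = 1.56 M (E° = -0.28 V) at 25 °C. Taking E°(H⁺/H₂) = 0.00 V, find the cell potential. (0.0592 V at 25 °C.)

0.16 V

The hydrogen couple is the cathode, so E°_cell = 0.28 V; n = 2.
[H⁺] = 10^(−2.08) = 0.0083 M, and Q = [Co²⁺]·P(H₂) / [H⁺]^2 = 1.65 × 10^4.
E = E° − (0.0592/2) log Q = 0.28 − (0.0592/2)(4.216) = 0.155 V.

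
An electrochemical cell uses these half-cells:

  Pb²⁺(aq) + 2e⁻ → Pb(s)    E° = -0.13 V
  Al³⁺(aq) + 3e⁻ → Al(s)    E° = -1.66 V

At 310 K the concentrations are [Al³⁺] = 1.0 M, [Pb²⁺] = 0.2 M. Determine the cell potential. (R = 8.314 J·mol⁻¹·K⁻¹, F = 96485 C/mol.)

The Pb²⁺/Pb couple has the higher reduction potential and acts as the cathode, so E°_cell = -0.13 − (-1.66) = 1.53 V.
Balancing electrons gives n = 6; the reaction quotient is Q = [Al³⁺]^2/[Pb²⁺]^3 = 125.
E = E° − (RT/nF) ln Q = 1.53 − (8.314×310)/(6×96485) × (4.828) = 1.530 − 0.021 = 1.509 V.

1.51 V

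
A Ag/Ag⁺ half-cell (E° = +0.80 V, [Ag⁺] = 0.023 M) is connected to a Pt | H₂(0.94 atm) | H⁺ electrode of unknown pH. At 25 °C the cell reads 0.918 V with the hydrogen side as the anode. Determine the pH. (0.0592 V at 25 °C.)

E°_cell = 0.80 V and n = 2.
log Q = n(E° − E)/0.0592 = 2×(0.80 − 0.918)/0.0592 = -3.986.
With Q = [H⁺]^2 / ([Ag⁺]^2·P(H₂)), solving for [H⁺] gives log[H⁺] = -3.645, so pH = 3.64.

pH = 3.64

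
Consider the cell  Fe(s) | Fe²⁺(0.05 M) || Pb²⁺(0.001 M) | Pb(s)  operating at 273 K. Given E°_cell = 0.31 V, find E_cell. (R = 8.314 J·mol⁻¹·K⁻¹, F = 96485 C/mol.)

0.264 V

Balancing electrons gives n = 2; the reaction quotient is Q = [Fe²⁺]/[Pb²⁺] = 50.0.
E = E° − (RT/nF) ln Q = 0.31 − (8.314×273)/(2×96485) × (3.912) = 0.310 − 0.046 = 0.264 V.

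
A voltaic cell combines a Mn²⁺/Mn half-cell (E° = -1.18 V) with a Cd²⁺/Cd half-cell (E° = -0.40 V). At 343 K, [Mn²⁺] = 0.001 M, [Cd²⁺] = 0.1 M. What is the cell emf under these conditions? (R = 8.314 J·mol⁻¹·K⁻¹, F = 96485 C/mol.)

The Cd²⁺/Cd couple has the higher reduction potential and acts as the cathode, so E°_cell = -0.40 − (-1.18) = 0.78 V.
Balancing electrons gives n = 2; the reaction quotient is Q = [Mn²⁺]/[Cd²⁺] = 0.0100.
E = E° − (RT/nF) ln Q = 0.78 − (8.314×343)/(2×96485) × (-4.605) = 0.780 + 0.068 = 0.848 V.

0.848 V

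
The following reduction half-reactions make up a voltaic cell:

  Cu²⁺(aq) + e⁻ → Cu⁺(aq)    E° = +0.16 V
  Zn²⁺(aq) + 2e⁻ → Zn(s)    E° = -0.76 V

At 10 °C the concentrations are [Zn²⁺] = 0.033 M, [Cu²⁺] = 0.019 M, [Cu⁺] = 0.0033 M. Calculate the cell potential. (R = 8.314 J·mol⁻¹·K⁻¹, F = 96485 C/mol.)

1.00 V

The Cu²⁺/Cu⁺ couple has the higher reduction potential and acts as the cathode, so E°_cell = +0.16 − (-0.76) = 0.92 V.
Balancing electrons gives n = 2; the reaction quotient is Q = [Zn²⁺]·[Cu⁺]^2/[Cu²⁺]^2 = 9.95 × 10^-4.
E = E° − (RT/nF) ln Q = 0.92 − (8.314×283)/(2×96485) × (-6.912) = 0.920 + 0.084 = 1.004 V.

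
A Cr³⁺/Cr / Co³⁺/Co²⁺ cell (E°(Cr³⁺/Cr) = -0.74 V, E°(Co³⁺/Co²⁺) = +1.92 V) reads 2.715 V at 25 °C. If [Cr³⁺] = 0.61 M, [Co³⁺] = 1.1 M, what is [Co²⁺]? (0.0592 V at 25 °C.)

From the Nernst equation, log Q = n(E° − E)/0.0592 = 3(2.66 − 2.715)/0.0592 = -2.787, so Q = 0.00163.
With Q = [Cr³⁺]·[Co²⁺]^3/[Co³⁺]^3 and the known concentrations, [Co²⁺]^3 in the numerator gives [Co²⁺] = 0.15 M.

0.15 M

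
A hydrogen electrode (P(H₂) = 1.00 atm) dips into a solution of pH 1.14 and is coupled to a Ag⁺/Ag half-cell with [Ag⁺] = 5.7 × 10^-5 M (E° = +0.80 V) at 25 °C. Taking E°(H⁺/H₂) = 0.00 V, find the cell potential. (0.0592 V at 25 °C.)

0.62 V

The Ag⁺/Ag couple is the cathode, so E°_cell = 0.80 V; n = 2.
[H⁺] = 10^(−1.14) = 0.072 M, and Q = [H⁺]^2 / ([Ag⁺]^2·P(H₂)) = 1.62 × 10^6.
E = E° − (0.0592/2) log Q = 0.80 − (0.0592/2)(6.208) = 0.616 V.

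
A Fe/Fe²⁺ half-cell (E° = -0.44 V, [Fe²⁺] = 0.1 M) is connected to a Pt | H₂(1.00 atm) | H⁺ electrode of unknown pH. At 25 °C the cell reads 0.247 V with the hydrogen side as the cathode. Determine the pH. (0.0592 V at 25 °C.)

E°_cell = 0.44 V and n = 2.
log Q = n(E° − E)/0.0592 = 2×(0.44 − 0.247)/0.0592 = 6.520.
With Q = [Fe²⁺]·P(H₂) / [H⁺]^2, solving for [H⁺] gives log[H⁺] = -3.760, so pH = 3.76.

pH = 3.76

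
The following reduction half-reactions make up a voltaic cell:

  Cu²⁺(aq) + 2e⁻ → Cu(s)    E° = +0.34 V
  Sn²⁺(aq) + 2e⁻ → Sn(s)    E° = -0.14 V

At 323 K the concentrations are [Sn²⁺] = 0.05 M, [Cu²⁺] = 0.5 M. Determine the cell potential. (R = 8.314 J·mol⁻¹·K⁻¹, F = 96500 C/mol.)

The Cu²⁺/Cu couple has the higher reduction potential and acts as the cathode, so E°_cell = +0.34 − (-0.14) = 0.48 V.
Balancing electrons gives n = 2; the reaction quotient is Q = [Sn²⁺]/[Cu²⁺] = 0.100.
E = E° − (RT/nF) ln Q = 0.48 − (8.314×323)/(2×96500) × (-2.303) = 0.480 + 0.032 = 0.512 V.

0.512 V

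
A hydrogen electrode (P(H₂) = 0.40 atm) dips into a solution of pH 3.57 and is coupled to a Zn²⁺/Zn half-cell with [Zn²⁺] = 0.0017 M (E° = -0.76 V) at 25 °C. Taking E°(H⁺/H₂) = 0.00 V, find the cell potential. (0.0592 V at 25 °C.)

0.64 V

The hydrogen couple is the cathode, so E°_cell = 0.76 V; n = 2.
[H⁺] = 10^(−3.57) = 2.7 × 10^-4 M, and Q = [Zn²⁺]·P(H₂) / [H⁺]^2 = 9390.
E = E° − (0.0592/2) log Q = 0.76 − (0.0592/2)(3.973) = 0.642 V.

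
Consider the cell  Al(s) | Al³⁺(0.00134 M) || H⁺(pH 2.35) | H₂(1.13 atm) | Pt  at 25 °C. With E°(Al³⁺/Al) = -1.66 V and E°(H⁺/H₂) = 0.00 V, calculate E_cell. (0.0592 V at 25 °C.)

1.58 V

The hydrogen couple is the cathode, so E°_cell = 1.66 V; n = 6.
[H⁺] = 10^(−2.35) = 0.0045 M, and Q = [Al³⁺]^2·P(H₂)^3 / [H⁺]^6 = 3.26 × 10^8.
E = E° − (0.0592/6) log Q = 1.66 − (0.0592/6)(8.513) = 1.576 V.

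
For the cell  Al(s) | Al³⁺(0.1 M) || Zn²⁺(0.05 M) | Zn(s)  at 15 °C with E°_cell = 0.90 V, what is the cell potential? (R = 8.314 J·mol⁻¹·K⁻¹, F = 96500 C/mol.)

Balancing electrons gives n = 6; the reaction quotient is Q = [Al³⁺]^2/[Zn²⁺]^3 = 80.0.
E = E° − (RT/nF) ln Q = 0.90 − (8.314×288)/(6×96500) × (4.382) = 0.900 − 0.018 = 0.882 V.

0.882 V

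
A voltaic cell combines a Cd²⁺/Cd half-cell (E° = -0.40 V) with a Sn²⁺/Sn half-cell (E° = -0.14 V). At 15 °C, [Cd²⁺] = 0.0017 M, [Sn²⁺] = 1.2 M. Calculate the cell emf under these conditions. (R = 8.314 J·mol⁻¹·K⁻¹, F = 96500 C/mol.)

0.341 V

The Sn²⁺/Sn couple has the higher reduction potential and acts as the cathode, so E°_cell = -0.14 − (-0.40) = 0.26 V.
Balancing electrons gives n = 2; the reaction quotient is Q = [Cd²⁺]/[Sn²⁺] = 0.00142.
E = E° − (RT/nF) ln Q = 0.26 − (8.314×288)/(2×96500) × (-6.559) = 0.260 + 0.081 = 0.341 V.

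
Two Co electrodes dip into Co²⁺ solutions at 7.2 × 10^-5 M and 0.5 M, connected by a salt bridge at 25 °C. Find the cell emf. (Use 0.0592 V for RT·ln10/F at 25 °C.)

Both half-cells are Co²⁺/Co, so E°_cell = 0. The concentrated side is the cathode; the cell reaction moves Co²⁺ from high to low concentration with n = 2.
Q = [Co²⁺]_dilute/[Co²⁺]_conc = 7.2 × 10^-5/0.5 = 1.44 × 10^-4.
E = 0 − (0.0592/2) log Q = −(0.0592/2)(-3.842) = 0.1137 V.

0.11 V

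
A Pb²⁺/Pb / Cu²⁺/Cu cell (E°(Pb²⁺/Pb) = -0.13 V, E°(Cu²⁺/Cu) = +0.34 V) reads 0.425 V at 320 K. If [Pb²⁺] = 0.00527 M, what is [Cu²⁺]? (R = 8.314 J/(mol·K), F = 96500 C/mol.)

2 × 10^-4 M

From the Nernst equation, ln Q = nF(E° − E)/RT = 2×96500×(0.47 − 0.425)/(8.314×320) = 3.264, so Q = 26.2.
With Q = [Pb²⁺]/[Cu²⁺] and the known concentrations, [Cu²⁺] in the denominator gives [Cu²⁺] = 2 × 10^-4 M.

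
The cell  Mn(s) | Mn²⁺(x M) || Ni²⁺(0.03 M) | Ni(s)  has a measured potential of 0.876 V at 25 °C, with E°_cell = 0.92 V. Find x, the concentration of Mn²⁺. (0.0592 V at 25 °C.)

0.92 M

From the Nernst equation, log Q = n(E° − E)/0.0592 = 2(0.92 − 0.876)/0.0592 = 1.486, so Q = 30.7.
With Q = [Mn²⁺]/[Ni²⁺] and the known concentrations, [Mn²⁺] in the numerator gives [Mn²⁺] = 0.92 M.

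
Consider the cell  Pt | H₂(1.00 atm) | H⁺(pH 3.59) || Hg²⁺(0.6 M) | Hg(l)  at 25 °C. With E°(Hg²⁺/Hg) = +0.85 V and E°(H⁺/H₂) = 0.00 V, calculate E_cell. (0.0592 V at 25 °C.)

1.06 V

The Hg²⁺/Hg couple is the cathode, so E°_cell = 0.85 V; n = 2.
[H⁺] = 10^(−3.59) = 2.6 × 10^-4 M, and Q = [H⁺]^2 / ([Hg²⁺]·P(H₂)) = 1.1 × 10^-7.
E = E° − (0.0592/2) log Q = 0.85 − (0.0592/2)(-6.958) = 1.056 V.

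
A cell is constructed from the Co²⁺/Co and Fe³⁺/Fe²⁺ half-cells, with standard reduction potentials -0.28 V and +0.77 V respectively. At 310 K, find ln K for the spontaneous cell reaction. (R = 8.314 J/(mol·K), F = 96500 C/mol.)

ln K = 78.6

E°_cell = +0.77 − (-0.28) = 1.05 V, with n = 2 electrons transferred.
At equilibrium E = 0, so the Nernst equation gives ln K = nFE°/RT = (2)(96500)(1.05)/((8.314)(310)) = 78.63.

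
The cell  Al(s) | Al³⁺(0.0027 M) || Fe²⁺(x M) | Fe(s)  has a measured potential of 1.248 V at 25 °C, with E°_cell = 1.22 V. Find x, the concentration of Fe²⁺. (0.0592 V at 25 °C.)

From the Nernst equation, log Q = n(E° − E)/0.0592 = 6(1.22 − 1.248)/0.0592 = -2.838, so Q = 0.00145.
With Q = [Al³⁺]^2/[Fe²⁺]^3 and the known concentrations, [Fe²⁺]^3 in the denominator gives [Fe²⁺] = 0.17 M.

0.17 M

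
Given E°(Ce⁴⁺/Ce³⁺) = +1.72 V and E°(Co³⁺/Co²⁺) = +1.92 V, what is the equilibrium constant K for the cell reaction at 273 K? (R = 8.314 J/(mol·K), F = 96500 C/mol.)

4900

E°_cell = +1.92 − (+1.72) = 0.20 V, with n = 1 electron transferred.
At equilibrium E = 0, so the Nernst equation gives ln K = nFE°/RT = (1)(96500)(0.20)/((8.314)(273)) = 8.50.
K = e^8.50 = 4900.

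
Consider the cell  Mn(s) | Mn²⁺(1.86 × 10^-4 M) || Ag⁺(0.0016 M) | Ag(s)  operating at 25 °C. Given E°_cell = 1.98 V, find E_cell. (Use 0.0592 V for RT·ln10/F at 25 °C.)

1.92 V

Balancing electrons gives n = 2; the reaction quotient is Q = [Mn²⁺]/[Ag⁺]^2 = 72.7.
At 25 °C, E = E° − (0.0592/n) log Q = 1.98 − (0.0592/2)(1.861) = 1.980 − 0.055 = 1.925 V.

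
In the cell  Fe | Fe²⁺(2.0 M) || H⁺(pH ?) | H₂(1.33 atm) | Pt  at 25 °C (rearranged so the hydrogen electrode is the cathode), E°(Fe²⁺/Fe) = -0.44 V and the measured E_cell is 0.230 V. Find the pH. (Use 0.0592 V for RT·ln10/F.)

pH = 3.33

E°_cell = 0.44 V and n = 2.
log Q = n(E° − E)/0.0592 = 2×(0.44 − 0.230)/0.0592 = 7.095.
With Q = [Fe²⁺]·P(H₂) / [H⁺]^2, solving for [H⁺] gives log[H⁺] = -3.335, so pH = 3.33.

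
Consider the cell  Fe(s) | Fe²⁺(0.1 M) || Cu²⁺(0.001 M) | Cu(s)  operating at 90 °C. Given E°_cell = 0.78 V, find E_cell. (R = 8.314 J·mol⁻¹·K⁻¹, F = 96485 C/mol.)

Balancing electrons gives n = 2; the reaction quotient is Q = [Fe²⁺]/[Cu²⁺] = 100.
E = E° − (RT/nF) ln Q = 0.78 − (8.314×363)/(2×96485) × (4.605) = 0.780 − 0.072 = 0.708 V.

0.708 V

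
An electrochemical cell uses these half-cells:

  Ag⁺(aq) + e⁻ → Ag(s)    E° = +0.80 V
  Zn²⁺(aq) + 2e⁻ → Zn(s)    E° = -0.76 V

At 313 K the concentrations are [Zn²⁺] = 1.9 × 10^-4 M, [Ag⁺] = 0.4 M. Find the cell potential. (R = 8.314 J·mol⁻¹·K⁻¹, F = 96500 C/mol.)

1.65 V

The Ag⁺/Ag couple has the higher reduction potential and acts as the cathode, so E°_cell = +0.80 − (-0.76) = 1.56 V.
Balancing electrons gives n = 2; the reaction quotient is Q = [Zn²⁺]/[Ag⁺]^2 = 0.00119.
E = E° − (RT/nF) ln Q = 1.56 − (8.314×313)/(2×96500) × (-6.736) = 1.560 + 0.091 = 1.651 V.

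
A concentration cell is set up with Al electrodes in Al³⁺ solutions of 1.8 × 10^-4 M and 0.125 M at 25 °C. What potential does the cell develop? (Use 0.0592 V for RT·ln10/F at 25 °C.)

0.056 V

Both half-cells are Al³⁺/Al, so E°_cell = 0. The concentrated side is the cathode; the cell reaction moves Al³⁺ from high to low concentration with n = 3.
Q = [Al³⁺]_dilute/[Al³⁺]_conc = 1.8 × 10^-4/0.125 = 0.00144.
E = 0 − (0.0592/3) log Q = −(0.0592/3)(-2.842) = 0.0561 V.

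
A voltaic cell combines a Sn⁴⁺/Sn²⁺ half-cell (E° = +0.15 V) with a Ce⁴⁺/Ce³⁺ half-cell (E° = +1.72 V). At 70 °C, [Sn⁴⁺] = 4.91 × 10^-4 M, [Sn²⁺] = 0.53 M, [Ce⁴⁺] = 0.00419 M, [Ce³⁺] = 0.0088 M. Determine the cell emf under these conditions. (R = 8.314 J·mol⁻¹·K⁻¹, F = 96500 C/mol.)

The Ce⁴⁺/Ce³⁺ couple has the higher reduction potential and acts as the cathode, so E°_cell = +1.72 − (+0.15) = 1.57 V.
Balancing electrons gives n = 2; the reaction quotient is Q = [Sn⁴⁺]·[Ce³⁺]^2/([Sn²⁺]·[Ce⁴⁺]^2) = 0.00409.
E = E° − (RT/nF) ln Q = 1.57 − (8.314×343)/(2×96500) × (-5.500) = 1.570 + 0.081 = 1.651 V.

1.65 V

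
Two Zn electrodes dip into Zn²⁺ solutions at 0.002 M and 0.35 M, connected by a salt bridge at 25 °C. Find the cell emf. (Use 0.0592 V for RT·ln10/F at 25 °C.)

Both half-cells are Zn²⁺/Zn, so E°_cell = 0. The concentrated side is the cathode; the cell reaction moves Zn²⁺ from high to low concentration with n = 2.
Q = [Zn²⁺]_dilute/[Zn²⁺]_conc = 0.002/0.35 = 0.00571.
E = 0 − (0.0592/2) log Q = −(0.0592/2)(-2.243) = 0.0664 V.

0.066 V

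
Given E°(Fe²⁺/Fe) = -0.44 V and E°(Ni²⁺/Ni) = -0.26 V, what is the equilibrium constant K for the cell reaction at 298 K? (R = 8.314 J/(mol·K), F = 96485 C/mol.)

1.2 × 10^6

E°_cell = -0.26 − (-0.44) = 0.18 V, with n = 2 electrons transferred.
At equilibrium E = 0, so the Nernst equation gives ln K = nFE°/RT = (2)(96485)(0.18)/((8.314)(298)) = 14.02.
K = e^14.02 = 1.2 × 10^6.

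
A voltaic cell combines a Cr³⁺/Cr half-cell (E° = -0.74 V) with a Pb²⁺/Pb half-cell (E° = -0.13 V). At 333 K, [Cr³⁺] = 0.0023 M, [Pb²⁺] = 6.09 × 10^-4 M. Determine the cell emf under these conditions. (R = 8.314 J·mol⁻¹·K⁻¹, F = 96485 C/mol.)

0.562 V

The Pb²⁺/Pb couple has the higher reduction potential and acts as the cathode, so E°_cell = -0.13 − (-0.74) = 0.61 V.
Balancing electrons gives n = 6; the reaction quotient is Q = [Cr³⁺]^2/[Pb²⁺]^3 = 2.34 × 10^4.
E = E° − (RT/nF) ln Q = 0.61 − (8.314×333)/(6×96485) × (10.061) = 0.610 − 0.048 = 0.562 V.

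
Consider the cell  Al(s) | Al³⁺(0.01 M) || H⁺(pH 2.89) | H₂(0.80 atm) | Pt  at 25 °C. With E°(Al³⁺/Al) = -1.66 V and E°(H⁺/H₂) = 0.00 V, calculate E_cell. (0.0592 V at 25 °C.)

The hydrogen couple is the cathode, so E°_cell = 1.66 V; n = 6.
[H⁺] = 10^(−2.89) = 0.0013 M, and Q = [Al³⁺]^2·P(H₂)^3 / [H⁺]^6 = 1.12 × 10^13.
E = E° − (0.0592/6) log Q = 1.66 − (0.0592/6)(13.049) = 1.531 V.

1.53 V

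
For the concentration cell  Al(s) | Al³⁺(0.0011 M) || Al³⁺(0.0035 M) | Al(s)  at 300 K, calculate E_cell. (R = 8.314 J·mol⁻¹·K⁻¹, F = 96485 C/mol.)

0.010 V

Both half-cells are Al³⁺/Al, so E°_cell = 0. The concentrated side is the cathode; the cell reaction moves Al³⁺ from high to low concentration with n = 3.
Q = [Al³⁺]_dilute/[Al³⁺]_conc = 0.0011/0.0035 = 0.314.
E = 0 − (RT/nF) ln Q = −((8.314×300)/(3×96485))(-1.157) = 0.0100 V.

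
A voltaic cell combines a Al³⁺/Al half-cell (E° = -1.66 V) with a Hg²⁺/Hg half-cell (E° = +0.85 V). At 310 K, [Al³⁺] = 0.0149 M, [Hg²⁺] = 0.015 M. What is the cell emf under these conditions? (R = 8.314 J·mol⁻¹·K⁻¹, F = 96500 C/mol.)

2.49 V

The Hg²⁺/Hg couple has the higher reduction potential and acts as the cathode, so E°_cell = +0.85 − (-1.66) = 2.51 V.
Balancing electrons gives n = 6; the reaction quotient is Q = [Al³⁺]^2/[Hg²⁺]^3 = 65.8.
E = E° − (RT/nF) ln Q = 2.51 − (8.314×310)/(6×96500) × (4.186) = 2.510 − 0.019 = 2.491 V.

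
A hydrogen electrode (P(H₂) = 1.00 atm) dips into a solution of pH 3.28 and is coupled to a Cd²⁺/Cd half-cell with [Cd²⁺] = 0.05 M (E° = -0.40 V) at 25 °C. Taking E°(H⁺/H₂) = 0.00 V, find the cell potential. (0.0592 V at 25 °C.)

0.24 V

The hydrogen couple is the cathode, so E°_cell = 0.40 V; n = 2.
[H⁺] = 10^(−3.28) = 5.2 × 10^-4 M, and Q = [Cd²⁺]·P(H₂) / [H⁺]^2 = 1.82 × 10^5.
E = E° − (0.0592/2) log Q = 0.40 − (0.0592/2)(5.259) = 0.244 V.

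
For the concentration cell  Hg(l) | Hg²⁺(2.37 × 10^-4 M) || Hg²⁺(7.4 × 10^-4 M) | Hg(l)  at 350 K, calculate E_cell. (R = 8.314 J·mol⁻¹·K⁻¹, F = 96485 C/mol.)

Both half-cells are Hg²⁺/Hg, so E°_cell = 0. The concentrated side is the cathode; the cell reaction moves Hg²⁺ from high to low concentration with n = 2.
Q = [Hg²⁺]_dilute/[Hg²⁺]_conc = 2.37 × 10^-4/7.4 × 10^-4 = 0.320.
E = 0 − (RT/nF) ln Q = −((8.314×350)/(2×96485))(-1.139) = 0.0172 V.

0.017 V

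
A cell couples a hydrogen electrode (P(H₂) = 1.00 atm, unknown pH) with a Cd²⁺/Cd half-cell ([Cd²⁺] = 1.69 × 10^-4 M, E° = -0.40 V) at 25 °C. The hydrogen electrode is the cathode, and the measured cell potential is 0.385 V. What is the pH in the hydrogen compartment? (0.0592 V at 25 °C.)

E°_cell = 0.40 V and n = 2.
log Q = n(E° − E)/0.0592 = 2×(0.40 − 0.385)/0.0592 = 0.507.
With Q = [Cd²⁺]·P(H₂) / [H⁺]^2, solving for [H⁺] gives log[H⁺] = -2.139, so pH = 2.14.

pH = 2.14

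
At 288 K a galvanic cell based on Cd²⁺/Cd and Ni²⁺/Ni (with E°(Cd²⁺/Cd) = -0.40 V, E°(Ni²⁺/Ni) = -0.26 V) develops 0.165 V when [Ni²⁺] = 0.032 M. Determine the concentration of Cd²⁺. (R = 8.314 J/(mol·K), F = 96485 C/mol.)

0.0043 M

From the Nernst equation, ln Q = nF(E° − E)/RT = 2×96485×(0.14 − 0.165)/(8.314×288) = -2.015, so Q = 0.133.
With Q = [Cd²⁺]/[Ni²⁺] and the known concentrations, [Cd²⁺] in the numerator gives [Cd²⁺] = 0.0043 M.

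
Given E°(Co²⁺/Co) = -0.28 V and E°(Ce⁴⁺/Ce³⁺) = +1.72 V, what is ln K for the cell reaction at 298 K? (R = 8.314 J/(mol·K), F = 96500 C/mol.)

ln K = 155.8

E°_cell = +1.72 − (-0.28) = 2.00 V, with n = 2 electrons transferred.
At equilibrium E = 0, so the Nernst equation gives ln K = nFE°/RT = (2)(96500)(2.00)/((8.314)(298)) = 155.80.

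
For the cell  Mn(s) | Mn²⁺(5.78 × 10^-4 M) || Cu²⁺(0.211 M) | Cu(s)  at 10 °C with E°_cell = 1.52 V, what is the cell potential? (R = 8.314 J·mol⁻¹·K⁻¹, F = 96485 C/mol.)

Balancing electrons gives n = 2; the reaction quotient is Q = [Mn²⁺]/[Cu²⁺] = 0.00274.
E = E° − (RT/nF) ln Q = 1.52 − (8.314×283)/(2×96485) × (-5.900) = 1.520 + 0.072 = 1.592 V.

1.59 V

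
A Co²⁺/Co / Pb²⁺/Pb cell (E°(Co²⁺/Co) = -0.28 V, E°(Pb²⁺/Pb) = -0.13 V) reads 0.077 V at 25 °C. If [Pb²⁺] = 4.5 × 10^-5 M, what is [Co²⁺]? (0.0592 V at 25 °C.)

From the Nernst equation, log Q = n(E° − E)/0.0592 = 2(0.15 − 0.077)/0.0592 = 2.466, so Q = 293.
With Q = [Co²⁺]/[Pb²⁺] and the known concentrations, [Co²⁺] in the numerator gives [Co²⁺] = 0.013 M.

0.013 M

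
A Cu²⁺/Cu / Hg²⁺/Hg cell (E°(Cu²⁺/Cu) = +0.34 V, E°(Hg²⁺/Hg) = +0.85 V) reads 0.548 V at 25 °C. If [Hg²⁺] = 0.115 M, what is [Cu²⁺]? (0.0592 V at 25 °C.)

0.006 M

From the Nernst equation, log Q = n(E° − E)/0.0592 = 2(0.51 − 0.548)/0.0592 = -1.284, so Q = 0.0520.
With Q = [Cu²⁺]/[Hg²⁺] and the known concentrations, [Cu²⁺] in the numerator gives [Cu²⁺] = 0.006 M.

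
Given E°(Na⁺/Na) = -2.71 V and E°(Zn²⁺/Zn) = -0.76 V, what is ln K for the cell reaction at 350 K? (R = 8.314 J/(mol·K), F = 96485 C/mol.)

E°_cell = -0.76 − (-2.71) = 1.95 V, with n = 2 electrons transferred.
At equilibrium E = 0, so the Nernst equation gives ln K = nFE°/RT = (2)(96485)(1.95)/((8.314)(350)) = 129.31.

ln K = 129.3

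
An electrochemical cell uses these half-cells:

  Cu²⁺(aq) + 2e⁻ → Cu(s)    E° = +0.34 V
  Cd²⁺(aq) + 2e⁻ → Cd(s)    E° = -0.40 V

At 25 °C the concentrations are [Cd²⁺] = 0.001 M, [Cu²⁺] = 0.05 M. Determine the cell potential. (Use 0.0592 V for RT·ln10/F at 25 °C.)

The Cu²⁺/Cu couple has the higher reduction potential and acts as the cathode, so E°_cell = +0.34 − (-0.40) = 0.74 V.
Balancing electrons gives n = 2; the reaction quotient is Q = [Cd²⁺]/[Cu²⁺] = 0.0200.
At 25 °C, E = E° − (0.0592/n) log Q = 0.74 − (0.0592/2)(-1.699) = 0.740 + 0.050 = 0.790 V.

0.790 V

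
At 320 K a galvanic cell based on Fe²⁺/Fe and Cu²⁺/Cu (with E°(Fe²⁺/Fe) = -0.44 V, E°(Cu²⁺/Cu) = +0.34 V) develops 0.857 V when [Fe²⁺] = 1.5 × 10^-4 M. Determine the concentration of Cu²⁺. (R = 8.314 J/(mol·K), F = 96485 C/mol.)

From the Nernst equation, ln Q = nF(E° − E)/RT = 2×96485×(0.78 − 0.857)/(8.314×320) = -5.585, so Q = 0.00375.
With Q = [Fe²⁺]/[Cu²⁺] and the known concentrations, [Cu²⁺] in the denominator gives [Cu²⁺] = 0.04 M.

0.04 M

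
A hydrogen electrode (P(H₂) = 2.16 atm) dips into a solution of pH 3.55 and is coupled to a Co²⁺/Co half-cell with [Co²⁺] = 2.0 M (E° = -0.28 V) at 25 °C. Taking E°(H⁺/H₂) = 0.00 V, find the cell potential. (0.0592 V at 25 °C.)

The hydrogen couple is the cathode, so E°_cell = 0.28 V; n = 2.
[H⁺] = 10^(−3.55) = 2.8 × 10^-4 M, and Q = [Co²⁺]·P(H₂) / [H⁺]^2 = 5.44 × 10^7.
E = E° − (0.0592/2) log Q = 0.28 − (0.0592/2)(7.735) = 0.051 V.

0.051 V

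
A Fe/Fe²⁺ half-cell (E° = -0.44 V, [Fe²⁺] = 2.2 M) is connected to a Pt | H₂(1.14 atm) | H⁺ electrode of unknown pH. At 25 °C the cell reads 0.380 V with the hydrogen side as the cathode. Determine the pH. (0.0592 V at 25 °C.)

pH = 0.81

E°_cell = 0.44 V and n = 2.
log Q = n(E° − E)/0.0592 = 2×(0.44 − 0.380)/0.0592 = 2.027.
With Q = [Fe²⁺]·P(H₂) / [H⁺]^2, solving for [H⁺] gives log[H⁺] = -0.814, so pH = 0.81.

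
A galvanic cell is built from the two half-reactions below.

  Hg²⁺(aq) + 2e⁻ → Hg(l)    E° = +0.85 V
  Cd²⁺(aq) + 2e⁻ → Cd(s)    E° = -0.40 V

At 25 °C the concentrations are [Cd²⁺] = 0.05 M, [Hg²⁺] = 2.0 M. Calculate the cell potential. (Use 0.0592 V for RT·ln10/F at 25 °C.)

The Hg²⁺/Hg couple has the higher reduction potential and acts as the cathode, so E°_cell = +0.85 − (-0.40) = 1.25 V.
Balancing electrons gives n = 2; the reaction quotient is Q = [Cd²⁺]/[Hg²⁺] = 0.0250.
At 25 °C, E = E° − (0.0592/n) log Q = 1.25 − (0.0592/2)(-1.602) = 1.250 + 0.047 = 1.297 V.

1.30 V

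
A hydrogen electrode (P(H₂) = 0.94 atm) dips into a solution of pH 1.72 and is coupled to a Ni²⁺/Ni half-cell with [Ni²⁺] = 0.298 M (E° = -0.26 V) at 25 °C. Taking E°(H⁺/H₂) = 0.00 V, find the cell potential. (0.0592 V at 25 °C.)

0.17 V

The hydrogen couple is the cathode, so E°_cell = 0.26 V; n = 2.
[H⁺] = 10^(−1.72) = 0.019 M, and Q = [Ni²⁺]·P(H₂) / [H⁺]^2 = 772.
E = E° − (0.0592/2) log Q = 0.26 − (0.0592/2)(2.887) = 0.175 V.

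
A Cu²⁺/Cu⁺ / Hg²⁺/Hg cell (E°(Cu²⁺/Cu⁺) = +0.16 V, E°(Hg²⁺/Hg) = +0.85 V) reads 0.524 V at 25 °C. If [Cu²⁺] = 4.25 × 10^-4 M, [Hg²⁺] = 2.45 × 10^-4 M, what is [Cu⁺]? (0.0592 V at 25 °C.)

4.3 × 10^-5 M

From the Nernst equation, log Q = n(E° − E)/0.0592 = 2(0.69 − 0.524)/0.0592 = 5.608, so Q = 4.06 × 10^5.
With Q = [Cu²⁺]^2/([Cu⁺]^2·[Hg²⁺]) and the known concentrations, [Cu⁺]^2 in the denominator gives [Cu⁺] = 4.3 × 10^-5 M.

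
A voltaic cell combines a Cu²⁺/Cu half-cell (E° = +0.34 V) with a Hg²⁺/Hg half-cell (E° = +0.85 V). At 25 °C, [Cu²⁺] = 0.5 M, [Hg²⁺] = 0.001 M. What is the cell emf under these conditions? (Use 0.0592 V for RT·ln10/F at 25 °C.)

0.430 V

The Hg²⁺/Hg couple has the higher reduction potential and acts as the cathode, so E°_cell = +0.85 − (+0.34) = 0.51 V.
Balancing electrons gives n = 2; the reaction quotient is Q = [Cu²⁺]/[Hg²⁺] = 500.
At 25 °C, E = E° − (0.0592/n) log Q = 0.51 − (0.0592/2)(2.699) = 0.510 − 0.080 = 0.430 V.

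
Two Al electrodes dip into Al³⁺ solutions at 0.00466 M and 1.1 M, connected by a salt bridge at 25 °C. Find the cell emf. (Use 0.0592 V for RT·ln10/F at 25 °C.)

Both half-cells are Al³⁺/Al, so E°_cell = 0. The concentrated side is the cathode; the cell reaction moves Al³⁺ from high to low concentration with n = 3.
Q = [Al³⁺]_dilute/[Al³⁺]_conc = 0.00466/1.1 = 0.00424.
E = 0 − (0.0592/3) log Q = −(0.0592/3)(-2.373) = 0.0468 V.

0.047 V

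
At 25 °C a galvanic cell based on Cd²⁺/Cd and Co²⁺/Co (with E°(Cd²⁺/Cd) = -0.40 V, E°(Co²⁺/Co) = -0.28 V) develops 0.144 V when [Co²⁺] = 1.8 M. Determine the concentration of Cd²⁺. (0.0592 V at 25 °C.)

From the Nernst equation, log Q = n(E° − E)/0.0592 = 2(0.12 − 0.144)/0.0592 = -0.811, so Q = 0.155.
With Q = [Cd²⁺]/[Co²⁺] and the known concentrations, [Cd²⁺] in the numerator gives [Cd²⁺] = 0.28 M.

0.28 M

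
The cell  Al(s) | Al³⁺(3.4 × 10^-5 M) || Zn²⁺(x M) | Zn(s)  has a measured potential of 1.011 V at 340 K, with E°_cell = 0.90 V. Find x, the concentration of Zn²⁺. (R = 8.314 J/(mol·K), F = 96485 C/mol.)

2.1 M

From the Nernst equation, ln Q = nF(E° − E)/RT = 6×96485×(0.90 − 1.011)/(8.314×340) = -22.732, so Q = 1.34 × 10^-10.
With Q = [Al³⁺]^2/[Zn²⁺]^3 and the known concentrations, [Zn²⁺]^3 in the denominator gives [Zn²⁺] = 2.1 M.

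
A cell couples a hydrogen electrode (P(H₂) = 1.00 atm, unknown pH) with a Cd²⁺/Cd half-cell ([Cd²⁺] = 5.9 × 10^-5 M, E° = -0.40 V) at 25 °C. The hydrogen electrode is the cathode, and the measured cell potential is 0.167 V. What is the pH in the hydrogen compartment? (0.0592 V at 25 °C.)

pH = 6.05

E°_cell = 0.40 V and n = 2.
log Q = n(E° − E)/0.0592 = 2×(0.40 − 0.167)/0.0592 = 7.872.
With Q = [Cd²⁺]·P(H₂) / [H⁺]^2, solving for [H⁺] gives log[H⁺] = -6.050, so pH = 6.05.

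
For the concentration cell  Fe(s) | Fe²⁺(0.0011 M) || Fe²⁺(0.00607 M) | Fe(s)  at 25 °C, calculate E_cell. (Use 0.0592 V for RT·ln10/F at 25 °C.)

0.022 V

Both half-cells are Fe²⁺/Fe, so E°_cell = 0. The concentrated side is the cathode; the cell reaction moves Fe²⁺ from high to low concentration with n = 2.
Q = [Fe²⁺]_dilute/[Fe²⁺]_conc = 0.0011/0.00607 = 0.181.
E = 0 − (0.0592/2) log Q = −(0.0592/2)(-0.742) = 0.0220 V.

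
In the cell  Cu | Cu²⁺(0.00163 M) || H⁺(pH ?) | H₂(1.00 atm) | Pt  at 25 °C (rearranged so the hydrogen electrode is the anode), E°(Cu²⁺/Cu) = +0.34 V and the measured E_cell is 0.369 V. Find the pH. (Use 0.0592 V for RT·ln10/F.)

pH = 1.88

E°_cell = 0.34 V and n = 2.
log Q = n(E° − E)/0.0592 = 2×(0.34 − 0.369)/0.0592 = -0.980.
With Q = [H⁺]^2 / ([Cu²⁺]·P(H₂)), solving for [H⁺] gives log[H⁺] = -1.884, so pH = 1.88.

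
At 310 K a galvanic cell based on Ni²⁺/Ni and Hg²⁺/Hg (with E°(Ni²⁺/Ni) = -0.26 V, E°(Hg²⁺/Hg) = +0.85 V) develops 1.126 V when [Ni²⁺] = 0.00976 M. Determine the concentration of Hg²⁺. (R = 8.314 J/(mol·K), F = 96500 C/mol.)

0.032 M

From the Nernst equation, ln Q = nF(E° − E)/RT = 2×96500×(1.11 − 1.126)/(8.314×310) = -1.198, so Q = 0.302.
With Q = [Ni²⁺]/[Hg²⁺] and the known concentrations, [Hg²⁺] in the denominator gives [Hg²⁺] = 0.032 M.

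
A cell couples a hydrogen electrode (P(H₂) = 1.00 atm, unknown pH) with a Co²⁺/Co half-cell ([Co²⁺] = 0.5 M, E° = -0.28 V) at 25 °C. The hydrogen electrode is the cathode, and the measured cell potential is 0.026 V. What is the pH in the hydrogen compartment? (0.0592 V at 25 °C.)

pH = 4.44

E°_cell = 0.28 V and n = 2.
log Q = n(E° − E)/0.0592 = 2×(0.28 − 0.026)/0.0592 = 8.581.
With Q = [Co²⁺]·P(H₂) / [H⁺]^2, solving for [H⁺] gives log[H⁺] = -4.441, so pH = 4.44.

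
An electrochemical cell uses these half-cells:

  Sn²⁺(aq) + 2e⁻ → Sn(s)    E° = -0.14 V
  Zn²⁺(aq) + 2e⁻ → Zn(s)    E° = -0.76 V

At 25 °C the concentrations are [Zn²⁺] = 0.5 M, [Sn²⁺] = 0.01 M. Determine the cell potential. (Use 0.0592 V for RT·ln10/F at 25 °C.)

0.570 V

The Sn²⁺/Sn couple has the higher reduction potential and acts as the cathode, so E°_cell = -0.14 − (-0.76) = 0.62 V.
Balancing electrons gives n = 2; the reaction quotient is Q = [Zn²⁺]/[Sn²⁺] = 50.0.
At 25 °C, E = E° − (0.0592/n) log Q = 0.62 − (0.0592/2)(1.699) = 0.620 − 0.050 = 0.570 V.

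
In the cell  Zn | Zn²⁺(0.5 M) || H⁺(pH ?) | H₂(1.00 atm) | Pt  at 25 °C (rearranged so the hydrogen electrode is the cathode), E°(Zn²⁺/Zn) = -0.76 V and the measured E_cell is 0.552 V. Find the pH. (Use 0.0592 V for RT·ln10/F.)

pH = 3.66

E°_cell = 0.76 V and n = 2.
log Q = n(E° − E)/0.0592 = 2×(0.76 − 0.552)/0.0592 = 7.027.
With Q = [Zn²⁺]·P(H₂) / [H⁺]^2, solving for [H⁺] gives log[H⁺] = -3.664, so pH = 3.66.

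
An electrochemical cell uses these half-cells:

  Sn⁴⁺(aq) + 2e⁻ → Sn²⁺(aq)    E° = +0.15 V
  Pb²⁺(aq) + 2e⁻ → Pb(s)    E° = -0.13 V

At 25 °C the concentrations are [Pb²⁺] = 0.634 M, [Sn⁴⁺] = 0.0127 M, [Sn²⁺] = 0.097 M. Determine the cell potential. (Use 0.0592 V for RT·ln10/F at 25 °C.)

0.260 V

The Sn⁴⁺/Sn²⁺ couple has the higher reduction potential and acts as the cathode, so E°_cell = +0.15 − (-0.13) = 0.28 V.
Balancing electrons gives n = 2; the reaction quotient is Q = [Pb²⁺]·[Sn²⁺]/[Sn⁴⁺] = 4.84.
At 25 °C, E = E° − (0.0592/n) log Q = 0.28 − (0.0592/2)(0.685) = 0.280 − 0.020 = 0.260 V.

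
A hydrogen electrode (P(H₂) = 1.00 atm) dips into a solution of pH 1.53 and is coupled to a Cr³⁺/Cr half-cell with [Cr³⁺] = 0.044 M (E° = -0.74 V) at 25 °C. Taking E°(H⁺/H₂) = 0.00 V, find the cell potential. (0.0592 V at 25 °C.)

0.68 V

The hydrogen couple is the cathode, so E°_cell = 0.74 V; n = 6.
[H⁺] = 10^(−1.53) = 0.030 M, and Q = [Cr³⁺]^2·P(H₂)^3 / [H⁺]^6 = 2.93 × 10^6.
E = E° − (0.0592/6) log Q = 0.74 − (0.0592/6)(6.467) = 0.676 V.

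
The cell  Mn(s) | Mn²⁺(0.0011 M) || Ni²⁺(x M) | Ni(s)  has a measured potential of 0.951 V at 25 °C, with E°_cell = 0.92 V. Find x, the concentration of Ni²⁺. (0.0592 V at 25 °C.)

From the Nernst equation, log Q = n(E° − E)/0.0592 = 2(0.92 − 0.951)/0.0592 = -1.047, so Q = 0.0897.
With Q = [Mn²⁺]/[Ni²⁺] and the known concentrations, [Ni²⁺] in the denominator gives [Ni²⁺] = 0.012 M.

0.012 M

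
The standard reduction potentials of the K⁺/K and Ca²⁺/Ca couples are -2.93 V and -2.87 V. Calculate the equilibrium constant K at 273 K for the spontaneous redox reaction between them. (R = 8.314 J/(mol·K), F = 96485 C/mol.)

E°_cell = -2.87 − (-2.93) = 0.06 V, with n = 2 electrons transferred.
At equilibrium E = 0, so the Nernst equation gives ln K = nFE°/RT = (2)(96485)(0.06)/((8.314)(273)) = 5.10.
K = e^5.10 = 160.

160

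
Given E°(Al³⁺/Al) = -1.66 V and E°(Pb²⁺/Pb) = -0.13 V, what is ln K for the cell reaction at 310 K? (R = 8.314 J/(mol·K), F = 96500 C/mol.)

ln K = 343.7

E°_cell = -0.13 − (-1.66) = 1.53 V, with n = 6 electrons transferred.
At equilibrium E = 0, so the Nernst equation gives ln K = nFE°/RT = (6)(96500)(1.53)/((8.314)(310)) = 343.71.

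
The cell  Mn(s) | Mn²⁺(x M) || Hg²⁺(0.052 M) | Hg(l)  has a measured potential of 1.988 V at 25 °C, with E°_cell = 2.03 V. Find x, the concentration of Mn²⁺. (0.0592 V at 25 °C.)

From the Nernst equation, log Q = n(E° − E)/0.0592 = 2(2.03 − 1.988)/0.0592 = 1.419, so Q = 26.2.
With Q = [Mn²⁺]/[Hg²⁺] and the known concentrations, [Mn²⁺] in the numerator gives [Mn²⁺] = 1.4 M.

1.4 M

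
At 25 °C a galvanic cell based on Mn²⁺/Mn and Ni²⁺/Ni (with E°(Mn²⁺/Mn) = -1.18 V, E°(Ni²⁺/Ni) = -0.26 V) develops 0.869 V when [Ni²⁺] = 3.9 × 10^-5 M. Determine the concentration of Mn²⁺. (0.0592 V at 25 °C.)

0.0021 M

From the Nernst equation, log Q = n(E° − E)/0.0592 = 2(0.92 − 0.869)/0.0592 = 1.723, so Q = 52.8.
With Q = [Mn²⁺]/[Ni²⁺] and the known concentrations, [Mn²⁺] in the numerator gives [Mn²⁺] = 0.0021 M.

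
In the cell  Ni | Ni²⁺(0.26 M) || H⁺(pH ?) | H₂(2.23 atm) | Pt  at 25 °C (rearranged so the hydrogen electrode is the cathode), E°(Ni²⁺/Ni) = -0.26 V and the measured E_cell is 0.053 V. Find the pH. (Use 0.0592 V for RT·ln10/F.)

E°_cell = 0.26 V and n = 2.
log Q = n(E° − E)/0.0592 = 2×(0.26 − 0.053)/0.0592 = 6.993.
With Q = [Ni²⁺]·P(H₂) / [H⁺]^2, solving for [H⁺] gives log[H⁺] = -3.615, so pH = 3.61.

pH = 3.61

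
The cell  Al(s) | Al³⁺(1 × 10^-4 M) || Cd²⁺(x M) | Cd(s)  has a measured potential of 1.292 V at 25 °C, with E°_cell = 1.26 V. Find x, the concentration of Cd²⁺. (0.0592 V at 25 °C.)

0.026 M

From the Nernst equation, log Q = n(E° − E)/0.0592 = 6(1.26 − 1.292)/0.0592 = -3.243, so Q = 5.71 × 10^-4.
With Q = [Al³⁺]^2/[Cd²⁺]^3 and the known concentrations, [Cd²⁺]^3 in the denominator gives [Cd²⁺] = 0.026 M.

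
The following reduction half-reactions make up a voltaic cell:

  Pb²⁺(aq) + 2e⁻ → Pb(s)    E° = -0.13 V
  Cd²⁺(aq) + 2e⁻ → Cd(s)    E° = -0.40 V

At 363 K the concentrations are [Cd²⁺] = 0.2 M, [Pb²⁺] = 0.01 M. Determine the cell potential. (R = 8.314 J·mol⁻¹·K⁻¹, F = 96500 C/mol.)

0.223 V

The Pb²⁺/Pb couple has the higher reduction potential and acts as the cathode, so E°_cell = -0.13 − (-0.40) = 0.27 V.
Balancing electrons gives n = 2; the reaction quotient is Q = [Cd²⁺]/[Pb²⁺] = 20.0.
E = E° − (RT/nF) ln Q = 0.27 − (8.314×363)/(2×96500) × (2.996) = 0.270 − 0.047 = 0.223 V.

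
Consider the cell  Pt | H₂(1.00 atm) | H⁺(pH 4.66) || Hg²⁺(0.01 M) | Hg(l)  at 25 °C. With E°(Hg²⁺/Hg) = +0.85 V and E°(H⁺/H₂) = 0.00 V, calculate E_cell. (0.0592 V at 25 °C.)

The Hg²⁺/Hg couple is the cathode, so E°_cell = 0.85 V; n = 2.
[H⁺] = 10^(−4.66) = 2.2 × 10^-5 M, and Q = [H⁺]^2 / ([Hg²⁺]·P(H₂)) = 4.79 × 10^-8.
E = E° − (0.0592/2) log Q = 0.85 − (0.0592/2)(-7.320) = 1.067 V.

1.07 V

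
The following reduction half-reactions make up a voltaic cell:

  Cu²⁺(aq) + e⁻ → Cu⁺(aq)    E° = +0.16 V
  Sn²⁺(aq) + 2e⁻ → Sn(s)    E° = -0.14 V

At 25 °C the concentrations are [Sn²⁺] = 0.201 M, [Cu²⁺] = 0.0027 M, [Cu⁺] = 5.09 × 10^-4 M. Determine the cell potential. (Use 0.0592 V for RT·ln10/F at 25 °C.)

0.364 V

The Cu²⁺/Cu⁺ couple has the higher reduction potential and acts as the cathode, so E°_cell = +0.16 − (-0.14) = 0.30 V.
Balancing electrons gives n = 2; the reaction quotient is Q = [Sn²⁺]·[Cu⁺]^2/[Cu²⁺]^2 = 0.00714.
At 25 °C, E = E° − (0.0592/n) log Q = 0.30 − (0.0592/2)(-2.146) = 0.300 + 0.064 = 0.364 V.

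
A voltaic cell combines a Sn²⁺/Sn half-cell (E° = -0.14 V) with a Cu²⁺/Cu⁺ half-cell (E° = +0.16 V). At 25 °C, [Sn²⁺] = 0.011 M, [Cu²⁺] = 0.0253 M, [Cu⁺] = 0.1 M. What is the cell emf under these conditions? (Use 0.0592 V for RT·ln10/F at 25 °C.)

0.323 V

The Cu²⁺/Cu⁺ couple has the higher reduction potential and acts as the cathode, so E°_cell = +0.16 − (-0.14) = 0.30 V.
Balancing electrons gives n = 2; the reaction quotient is Q = [Sn²⁺]·[Cu⁺]^2/[Cu²⁺]^2 = 0.172.
At 25 °C, E = E° − (0.0592/n) log Q = 0.30 − (0.0592/2)(-0.765) = 0.300 + 0.023 = 0.323 V.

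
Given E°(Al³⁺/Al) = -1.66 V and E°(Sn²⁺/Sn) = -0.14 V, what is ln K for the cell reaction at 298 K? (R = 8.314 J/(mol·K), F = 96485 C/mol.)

E°_cell = -0.14 − (-1.66) = 1.52 V, with n = 6 electrons transferred.
At equilibrium E = 0, so the Nernst equation gives ln K = nFE°/RT = (6)(96485)(1.52)/((8.314)(298)) = 355.16.

ln K = 355.2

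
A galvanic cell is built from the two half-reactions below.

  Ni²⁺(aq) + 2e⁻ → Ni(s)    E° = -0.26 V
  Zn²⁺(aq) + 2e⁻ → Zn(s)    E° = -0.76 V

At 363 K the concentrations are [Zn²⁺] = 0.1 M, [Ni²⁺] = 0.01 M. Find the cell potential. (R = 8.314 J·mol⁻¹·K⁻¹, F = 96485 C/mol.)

0.464 V

The Ni²⁺/Ni couple has the higher reduction potential and acts as the cathode, so E°_cell = -0.26 − (-0.76) = 0.50 V.
Balancing electrons gives n = 2; the reaction quotient is Q = [Zn²⁺]/[Ni²⁺] = 10.0.
E = E° − (RT/nF) ln Q = 0.50 − (8.314×363)/(2×96485) × (2.303) = 0.500 − 0.036 = 0.464 V.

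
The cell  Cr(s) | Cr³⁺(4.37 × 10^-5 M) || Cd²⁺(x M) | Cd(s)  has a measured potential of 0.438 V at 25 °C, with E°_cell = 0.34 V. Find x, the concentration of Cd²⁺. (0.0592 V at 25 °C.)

2.5 M

From the Nernst equation, log Q = n(E° − E)/0.0592 = 6(0.34 − 0.438)/0.0592 = -9.932, so Q = 1.17 × 10^-10.
With Q = [Cr³⁺]^2/[Cd²⁺]^3 and the known concentrations, [Cd²⁺]^3 in the denominator gives [Cd²⁺] = 2.5 M.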